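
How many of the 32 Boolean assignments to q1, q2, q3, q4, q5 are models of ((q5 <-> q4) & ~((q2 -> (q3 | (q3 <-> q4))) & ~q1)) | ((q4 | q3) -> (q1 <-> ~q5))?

Initial set: {(((q5 <-> q4) & ~((q2 -> (q3 | (q3 <-> q4))) & ~q1)) | ((q4 | q3) -> (q1 <-> ~q5)))}.
(((q5 <-> q4) & ~((q2 -> (q3 | (q3 <-> q4))) & ~q1)) | ((q4 | q3) -> (q1 <-> ~q5))): β-rule — branch into ((q5 <-> q4) & ~((q2 -> (q3 | (q3 <-> q4))) & ~q1))  //  ((q4 | q3) -> (q1 <-> ~q5)).
  branch 1 (add ((q5 <-> q4) & ~((q2 -> (q3 | (q3 <-> q4))) & ~q1))):
    ((q5 <-> q4) & ~((q2 -> (q3 | (q3 <-> q4))) & ~q1)): α-rule — add (q5 <-> q4), ~((q2 -> (q3 | (q3 <-> q4))) & ~q1).
    (q5 <-> q4): β-rule — branch into q5, q4  //  ~q5, ~q4.
      branch 1.1 (add q5, q4):
        ~((q2 -> (q3 | (q3 <-> q4))) & ~q1): β-rule — branch into ~(q2 -> (q3 | (q3 <-> q4)))  //  ~~q1.
          branch 1.1.1 (add ~(q2 -> (q3 | (q3 <-> q4)))):
            ~(q2 -> (q3 | (q3 <-> q4))): α-rule — add q2, ~(q3 | (q3 <-> q4)).
            ~(q3 | (q3 <-> q4)): α-rule — add ~q3, ~(q3 <-> q4).
            ~(q3 <-> q4): β-rule — branch into q3, ~q4  //  ~q3, q4.
              branch 1.1.1.1 (add q3, ~q4):
                × closes — contains both q3 and ~q3.
              branch 1.1.1.2 (add ~q3, q4):
                ○ open, literals {q2=T, q3=F, q4=T, q5=T}.
          branch 1.1.2 (add ~~q1):
            ○ open, literals {q1=T, q4=T, q5=T}.
      branch 1.2 (add ~q5, ~q4):
        ~((q2 -> (q3 | (q3 <-> q4))) & ~q1): β-rule — branch into ~(q2 -> (q3 | (q3 <-> q4)))  //  ~~q1.
          branch 1.2.1 (add ~(q2 -> (q3 | (q3 <-> q4)))):
            ~(q2 -> (q3 | (q3 <-> q4))): α-rule — add q2, ~(q3 | (q3 <-> q4)).
            ~(q3 | (q3 <-> q4)): α-rule — add ~q3, ~(q3 <-> q4).
            ~(q3 <-> q4): β-rule — branch into q3, ~q4  //  ~q3, q4.
              branch 1.2.1.1 (add q3, ~q4):
                × closes — contains both q3 and ~q3.
              branch 1.2.1.2 (add ~q3, q4):
                × closes — contains both q4 and ~q4.
          branch 1.2.2 (add ~~q1):
            ○ open, literals {q1=T, q4=F, q5=F}.
  branch 2 (add ((q4 | q3) -> (q1 <-> ~q5))):
    ((q4 | q3) -> (q1 <-> ~q5)): β-rule — branch into ~(q4 | q3)  //  (q1 <-> ~q5).
      branch 2.1 (add ~(q4 | q3)):
        ~(q4 | q3): α-rule — add ~q4, ~q3.
        ○ open, literals {q3=F, q4=F}.
      branch 2.2 (add (q1 <-> ~q5)):
        (q1 <-> ~q5): β-rule — branch into q1, ~q5  //  ~q1, ~~q5.
          branch 2.2.1 (add q1, ~q5):
            ○ open, literals {q1=T, q5=F}.
          branch 2.2.2 (add ~q1, ~~q5):
            ○ open, literals {q1=F, q5=T}.
3 branches closed, 6 open.
Each open branch fixes some atoms; the unmentioned ones are free. Counting distinct full assignments: branch {q2=T, q3=F, q4=T, q5=T} (q1) contributes 2 new; branch {q1=T, q4=T, q5=T} (q2, q3) contributes 3 new; branch {q1=T, q4=F, q5=F} (q2, q3) contributes 4 new; branch {q3=F, q4=F} (q1, q2, q5) contributes 6 new; branch {q1=T, q5=F} (q2, q3, q4) contributes 4 new; branch {q1=F, q5=T} (q2, q3, q4) contributes 5 new. Total: 24.

24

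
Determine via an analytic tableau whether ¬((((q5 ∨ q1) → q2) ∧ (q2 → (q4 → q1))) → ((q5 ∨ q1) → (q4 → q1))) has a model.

Initial set: {¬((((q5 ∨ q1) → q2) ∧ (q2 → (q4 → q1))) → ((q5 ∨ q1) → (q4 → q1)))}.
¬((((q5 ∨ q1) → q2) ∧ (q2 → (q4 → q1))) → ((q5 ∨ q1) → (q4 → q1))): α-rule — add (((q5 ∨ q1) → q2) ∧ (q2 → (q4 → q1))), ¬((q5 ∨ q1) → (q4 → q1)).
(((q5 ∨ q1) → q2) ∧ (q2 → (q4 → q1))): α-rule — add ((q5 ∨ q1) → q2), (q2 → (q4 → q1)).
¬((q5 ∨ q1) → (q4 → q1)): α-rule — add (q5 ∨ q1), ¬(q4 → q1).
¬(q4 → q1): α-rule — add q4, ¬q1.
((q5 ∨ q1) → q2): β-rule — branch into ¬(q5 ∨ q1)  //  q2.
  branch 1 (add ¬(q5 ∨ q1)):
    ¬(q5 ∨ q1): α-rule — add ¬q5, ¬q1.
    (q2 → (q4 → q1)): β-rule — branch into ¬q2  //  (q4 → q1).
      branch 1.1 (add ¬q2):
        (q5 ∨ q1): β-rule — branch into q5  //  q1.
          branch 1.1.1 (add q5):
            × closes — contains both q5 and ¬q5.
          branch 1.1.2 (add q1):
            × closes — contains both q1 and ¬q1.
      branch 1.2 (add (q4 → q1)):
        (q5 ∨ q1): β-rule — branch into q5  //  q1.
          branch 1.2.1 (add q5):
            × closes — contains both q5 and ¬q5.
          branch 1.2.2 (add q1):
            × closes — contains both q1 and ¬q1.
  branch 2 (add q2):
    (q2 → (q4 → q1)): β-rule — branch into ¬q2  //  (q4 → q1).
      branch 2.1 (add ¬q2):
        × closes — contains both q2 and ¬q2.
      branch 2.2 (add (q4 → q1)):
        (q5 ∨ q1): β-rule — branch into q5  //  q1.
          branch 2.2.1 (add q5):
            (q4 → q1): β-rule — branch into ¬q4  //  q1.
              branch 2.2.1.1 (add ¬q4):
                × closes — contains both q4 and ¬q4.
              branch 2.2.1.2 (add q1):
                × closes — contains both q1 and ¬q1.
          branch 2.2.2 (add q1):
            × closes — contains both q1 and ¬q1.
All 8 branches close.
Every branch closed; the formula is unsatisfiable.

Unsatisfiable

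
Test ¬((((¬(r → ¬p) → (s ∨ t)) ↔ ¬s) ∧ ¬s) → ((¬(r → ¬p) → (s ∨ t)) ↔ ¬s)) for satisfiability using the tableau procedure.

Initial set: {¬((((¬(r → ¬p) → (s ∨ t)) ↔ ¬s) ∧ ¬s) → ((¬(r → ¬p) → (s ∨ t)) ↔ ¬s))}.
¬((((¬(r → ¬p) → (s ∨ t)) ↔ ¬s) ∧ ¬s) → ((¬(r → ¬p) → (s ∨ t)) ↔ ¬s)): α-rule — add (((¬(r → ¬p) → (s ∨ t)) ↔ ¬s) ∧ ¬s), ¬((¬(r → ¬p) → (s ∨ t)) ↔ ¬s).
(((¬(r → ¬p) → (s ∨ t)) ↔ ¬s) ∧ ¬s): α-rule — add ((¬(r → ¬p) → (s ∨ t)) ↔ ¬s), ¬s.
¬((¬(r → ¬p) → (s ∨ t)) ↔ ¬s): β-rule — branch into (¬(r → ¬p) → (s ∨ t)), ¬¬s  //  ¬(¬(r → ¬p) → (s ∨ t)), ¬s.
  branch 1 (add (¬(r → ¬p) → (s ∨ t)), ¬¬s):
    × closes — contains both s and ¬s.
  branch 2 (add ¬(¬(r → ¬p) → (s ∨ t)), ¬s):
    ¬(¬(r → ¬p) → (s ∨ t)): α-rule — add ¬(r → ¬p), ¬(s ∨ t).
    ¬(r → ¬p): α-rule — add r, ¬¬p.
    ¬(s ∨ t): α-rule — add ¬s, ¬t.
    ((¬(r → ¬p) → (s ∨ t)) ↔ ¬s): β-rule — branch into (¬(r → ¬p) → (s ∨ t)), ¬s  //  ¬(¬(r → ¬p) → (s ∨ t)), ¬¬s.
      branch 2.1 (add (¬(r → ¬p) → (s ∨ t)), ¬s):
        (¬(r → ¬p) → (s ∨ t)): β-rule — branch into ¬¬(r → ¬p)  //  (s ∨ t).
          branch 2.1.1 (add ¬¬(r → ¬p)):
            ¬¬(r → ¬p): β-rule — branch into ¬r  //  ¬p.
              branch 2.1.1.1 (add ¬r):
                × closes — contains both r and ¬r.
              branch 2.1.1.2 (add ¬p):
                × closes — contains both p and ¬p.
          branch 2.1.2 (add (s ∨ t)):
            (s ∨ t): β-rule — branch into s  //  t.
              branch 2.1.2.1 (add s):
                × closes — contains both s and ¬s.
              branch 2.1.2.2 (add t):
                × closes — contains both t and ¬t.
      branch 2.2 (add ¬(¬(r → ¬p) → (s ∨ t)), ¬¬s):
        × closes — contains both s and ¬s.
All 6 branches close.
Every branch closed; the formula is unsatisfiable.

Unsatisfiable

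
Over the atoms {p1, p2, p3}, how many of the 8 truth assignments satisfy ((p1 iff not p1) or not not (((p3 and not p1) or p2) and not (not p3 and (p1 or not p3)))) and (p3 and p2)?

Initial set: {(((p1 iff not p1) or not not (((p3 and not p1) or p2) and not (not p3 and (p1 or not p3)))) and (p3 and p2))}.
(((p1 iff not p1) or not not (((p3 and not p1) or p2) and not (not p3 and (p1 or not p3)))) and (p3 and p2)): α-rule — add ((p1 iff not p1) or not not (((p3 and not p1) or p2) and not (not p3 and (p1 or not p3)))), (p3 and p2).
(p3 and p2): α-rule — add p3, p2.
((p1 iff not p1) or not not (((p3 and not p1) or p2) and not (not p3 and (p1 or not p3)))): β-rule — branch into (p1 iff not p1)  //  not not (((p3 and not p1) or p2) and not (not p3 and (p1 or not p3))).
  branch 1 (add (p1 iff not p1)):
    (p1 iff not p1): β-rule — branch into p1, not p1  //  not p1, not not p1.
      branch 1.1 (add p1, not p1):
        × closes — contains both p1 and not p1.
      branch 1.2 (add not p1, not not p1):
        × closes — contains both p1 and not p1.
  branch 2 (add not not (((p3 and not p1) or p2) and not (not p3 and (p1 or not p3)))):
    not not (((p3 and not p1) or p2) and not (not p3 and (p1 or not p3))): drop double negation, giving (((p3 and not p1) or p2) and not (not p3 and (p1 or not p3))).
    (((p3 and not p1) or p2) and not (not p3 and (p1 or not p3))): α-rule — add ((p3 and not p1) or p2), not (not p3 and (p1 or not p3)).
    ((p3 and not p1) or p2): β-rule — branch into (p3 and not p1)  //  p2.
      branch 2.1 (add (p3 and not p1)):
        (p3 and not p1): α-rule — add p3, not p1.
        not (not p3 and (p1 or not p3)): β-rule — branch into not not p3  //  not (p1 or not p3).
          branch 2.1.1 (add not not p3):
            ○ open, literals {p1=0, p2=1, p3=1}.
          branch 2.1.2 (add not (p1 or not p3)):
            not (p1 or not p3): α-rule — add not p1, not not p3.
            ○ open, literals {p1=0, p2=1, p3=1}.
      branch 2.2 (add p2):
        not (not p3 and (p1 or not p3)): β-rule — branch into not not p3  //  not (p1 or not p3).
          branch 2.2.1 (add not not p3):
            ○ open, literals {p2=1, p3=1}.
          branch 2.2.2 (add not (p1 or not p3)):
            not (p1 or not p3): α-rule — add not p1, not not p3.
            ○ open, literals {p1=0, p2=1, p3=1}.
2 branches closed, 4 open.
Each open branch fixes some atoms; the unmentioned ones are free. Counting distinct full assignments: branch {p1=0, p2=1, p3=1} (none free) contributes 1 new; branch {p1=0, p2=1, p3=1} (none free) contributes 0 new; branch {p2=1, p3=1} (p1) contributes 1 new; branch {p1=0, p2=1, p3=1} (none free) contributes 0 new. Total: 2.

2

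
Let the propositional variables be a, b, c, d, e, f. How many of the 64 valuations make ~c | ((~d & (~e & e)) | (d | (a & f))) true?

52

Initial set: {T (~c | ((~d & (~e & e)) | (d | (a & f))))}.
T (~c | ((~d & (~e & e)) | (d | (a & f)))): β-rule — branch into T ~c  //  T ((~d & (~e & e)) | (d | (a & f))).
  branch 1 (add T ~c):
    ○ open, literals {c=0}.
  branch 2 (add T ((~d & (~e & e)) | (d | (a & f)))):
    T ((~d & (~e & e)) | (d | (a & f))): β-rule — branch into T (~d & (~e & e))  //  T (d | (a & f)).
      branch 2.1 (add T (~d & (~e & e))):
        T (~d & (~e & e)): α-rule — add T ~d, T (~e & e).
        T (~e & e): α-rule — add T ~e, T e.
        × closes — contains both e and ~e.
      branch 2.2 (add T (d | (a & f))):
        T (d | (a & f)): β-rule — branch into T d  //  T (a & f).
          branch 2.2.1 (add T d):
            ○ open, literals {d=1}.
          branch 2.2.2 (add T (a & f)):
            T (a & f): α-rule — add T a, T f.
            ○ open, literals {a=1, f=1}.
1 branch closed, 3 open.
Each open branch fixes some atoms; the unmentioned ones are free. Counting distinct full assignments: branch {c=0} (a, b, d, e, f) contributes 32 new; branch {d=1} (a, b, c, e, f) contributes 16 new; branch {a=1, f=1} (b, c, d, e) contributes 4 new. Total: 52.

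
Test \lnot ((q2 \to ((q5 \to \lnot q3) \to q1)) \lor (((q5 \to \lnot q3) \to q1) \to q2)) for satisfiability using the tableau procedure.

Unsatisfiable

Initial set: {\lnot ((q2 \to ((q5 \to \lnot q3) \to q1)) \lor (((q5 \to \lnot q3) \to q1) \to q2))}.
\lnot ((q2 \to ((q5 \to \lnot q3) \to q1)) \lor (((q5 \to \lnot q3) \to q1) \to q2)): α-rule — add \lnot (q2 \to ((q5 \to \lnot q3) \to q1)), \lnot (((q5 \to \lnot q3) \to q1) \to q2).
\lnot (q2 \to ((q5 \to \lnot q3) \to q1)): α-rule — add q2, \lnot ((q5 \to \lnot q3) \to q1).
\lnot (((q5 \to \lnot q3) \to q1) \to q2): α-rule — add ((q5 \to \lnot q3) \to q1), \lnot q2.
× closes — contains both q2 and \lnot q2.
All 1 branch closes.
Every branch closed; the formula is unsatisfiable.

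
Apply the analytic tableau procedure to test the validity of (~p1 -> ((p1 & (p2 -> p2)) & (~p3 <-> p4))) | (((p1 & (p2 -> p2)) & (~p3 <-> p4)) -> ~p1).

Assume the negation and expand:
Initial set: {F ((~p1 -> ((p1 & (p2 -> p2)) & (~p3 <-> p4))) | (((p1 & (p2 -> p2)) & (~p3 <-> p4)) -> ~p1))}.
F ((~p1 -> ((p1 & (p2 -> p2)) & (~p3 <-> p4))) | (((p1 & (p2 -> p2)) & (~p3 <-> p4)) -> ~p1)): α-rule — add F (~p1 -> ((p1 & (p2 -> p2)) & (~p3 <-> p4))), F (((p1 & (p2 -> p2)) & (~p3 <-> p4)) -> ~p1).
F (~p1 -> ((p1 & (p2 -> p2)) & (~p3 <-> p4))): α-rule — add T ~p1, F ((p1 & (p2 -> p2)) & (~p3 <-> p4)).
F (((p1 & (p2 -> p2)) & (~p3 <-> p4)) -> ~p1): α-rule — add T ((p1 & (p2 -> p2)) & (~p3 <-> p4)), F ~p1.
× closes — contains both p1 and ~p1.
All 1 branch closes.
Every branch closed, so the negation is unsatisfiable and the formula is valid.

Valid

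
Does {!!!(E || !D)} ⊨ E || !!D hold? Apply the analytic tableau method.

Initial set: {T !!!(E || !D); F (E || !!D)}.
T !!!(E || !D): drop double negation, giving T !(E || !D).
F (E || !!D): α-rule — add F E, F !!D.
T !(E || !D): α-rule — add F E, F !D.
F !!D: drop double negation, giving F D.
× closes — contains both D and !D.
All 1 branch closes.
Every branch closed, so the premises entail the conclusion.

Yes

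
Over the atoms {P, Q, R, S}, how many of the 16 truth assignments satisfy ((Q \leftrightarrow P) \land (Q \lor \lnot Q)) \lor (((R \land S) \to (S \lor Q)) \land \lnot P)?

Initial set: {T (((Q \leftrightarrow P) \land (Q \lor \lnot Q)) \lor (((R \land S) \to (S \lor Q)) \land \lnot P))}.
T (((Q \leftrightarrow P) \land (Q \lor \lnot Q)) \lor (((R \land S) \to (S \lor Q)) \land \lnot P)): β-rule — branch into T ((Q \leftrightarrow P) \land (Q \lor \lnot Q))  //  T (((R \land S) \to (S \lor Q)) \land \lnot P).
  branch 1 (add T ((Q \leftrightarrow P) \land (Q \lor \lnot Q))):
    T ((Q \leftrightarrow P) \land (Q \lor \lnot Q)): α-rule — add T (Q \leftrightarrow P), T (Q \lor \lnot Q).
    T (Q \leftrightarrow P): β-rule — branch into T Q, T P  //  F Q, F P.
      branch 1.1 (add T Q, T P):
        T (Q \lor \lnot Q): β-rule — branch into T Q  //  T \lnot Q.
          branch 1.1.1 (add T Q):
            ○ open, literals {P=true, Q=true}.
          branch 1.1.2 (add T \lnot Q):
            × closes — contains both Q and \lnot Q.
      branch 1.2 (add F Q, F P):
        T (Q \lor \lnot Q): β-rule — branch into T Q  //  T \lnot Q.
          branch 1.2.1 (add T Q):
            × closes — contains both Q and \lnot Q.
          branch 1.2.2 (add T \lnot Q):
            ○ open, literals {P=false, Q=false}.
  branch 2 (add T (((R \land S) \to (S \lor Q)) \land \lnot P)):
    T (((R \land S) \to (S \lor Q)) \land \lnot P): α-rule — add T ((R \land S) \to (S \lor Q)), T \lnot P.
    T ((R \land S) \to (S \lor Q)): β-rule — branch into F (R \land S)  //  T (S \lor Q).
      branch 2.1 (add F (R \land S)):
        F (R \land S): β-rule — branch into F R  //  F S.
          branch 2.1.1 (add F R):
            ○ open, literals {P=false, R=false}.
          branch 2.1.2 (add F S):
            ○ open, literals {P=false, S=false}.
      branch 2.2 (add T (S \lor Q)):
        T (S \lor Q): β-rule — branch into T S  //  T Q.
          branch 2.2.1 (add T S):
            ○ open, literals {P=false, S=true}.
          branch 2.2.2 (add T Q):
            ○ open, literals {P=false, Q=true}.
2 branches closed, 6 open.
Each open branch fixes some atoms; the unmentioned ones are free. Counting distinct full assignments: branch {P=true, Q=true} (R, S) contributes 4 new; branch {P=false, Q=false} (R, S) contributes 4 new; branch {P=false, R=false} (Q, S) contributes 2 new; branch {P=false, S=false} (Q, R) contributes 1 new; branch {P=false, S=true} (Q, R) contributes 1 new; branch {P=false, Q=true} (R, S) contributes 0 new. Total: 12.

12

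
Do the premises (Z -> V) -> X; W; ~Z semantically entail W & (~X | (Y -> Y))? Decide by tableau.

Yes

Initial set: {((Z -> V) -> X); W; ~Z; ~(W & (~X | (Y -> Y)))}.
((Z -> V) -> X): β-rule — branch into ~(Z -> V)  //  X.
  branch 1 (add ~(Z -> V)):
    ~(Z -> V): α-rule — add Z, ~V.
    × closes — contains both Z and ~Z.
  branch 2 (add X):
    ~(W & (~X | (Y -> Y))): β-rule — branch into ~W  //  ~(~X | (Y -> Y)).
      branch 2.1 (add ~W):
        × closes — contains both W and ~W.
      branch 2.2 (add ~(~X | (Y -> Y))):
        ~(~X | (Y -> Y)): α-rule — add ~~X, ~(Y -> Y).
        ~(Y -> Y): α-rule — add Y, ~Y.
        × closes — contains both Y and ~Y.
All 3 branches close.
Every branch closed, so the premises entail the conclusion.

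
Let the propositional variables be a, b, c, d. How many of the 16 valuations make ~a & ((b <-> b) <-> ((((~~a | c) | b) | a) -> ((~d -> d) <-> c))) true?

Initial set: {(~a & ((b <-> b) <-> ((((~~a | c) | b) | a) -> ((~d -> d) <-> c))))}.
(~a & ((b <-> b) <-> ((((~~a | c) | b) | a) -> ((~d -> d) <-> c)))): α-rule — add ~a, ((b <-> b) <-> ((((~~a | c) | b) | a) -> ((~d -> d) <-> c))).
((b <-> b) <-> ((((~~a | c) | b) | a) -> ((~d -> d) <-> c))): β-rule — branch into (b <-> b), ((((~~a | c) | b) | a) -> ((~d -> d) <-> c))  //  ~(b <-> b), ~((((~~a | c) | b) | a) -> ((~d -> d) <-> c)).
  branch 1 (add (b <-> b), ((((~~a | c) | b) | a) -> ((~d -> d) <-> c))):
    (b <-> b): β-rule — branch into b, b  //  ~b, ~b.
      branch 1.1 (add b, b):
        ((((~~a | c) | b) | a) -> ((~d -> d) <-> c)): β-rule — branch into ~(((~~a | c) | b) | a)  //  ((~d -> d) <-> c).
          branch 1.1.1 (add ~(((~~a | c) | b) | a)):
            ~(((~~a | c) | b) | a): α-rule — add ~((~~a | c) | b), ~a.
            ~((~~a | c) | b): α-rule — add ~(~~a | c), ~b.
            × closes — contains both b and ~b.
          branch 1.1.2 (add ((~d -> d) <-> c)):
            ((~d -> d) <-> c): β-rule — branch into (~d -> d), c  //  ~(~d -> d), ~c.
              branch 1.1.2.1 (add (~d -> d), c):
                (~d -> d): β-rule — branch into ~~d  //  d.
                  branch 1.1.2.1.1 (add ~~d):
                    ○ open, literals {a=false, b=true, c=true, d=true}.
                  branch 1.1.2.1.2 (add d):
                    ○ open, literals {a=false, b=true, c=true, d=true}.
              branch 1.1.2.2 (add ~(~d -> d), ~c):
                ~(~d -> d): α-rule — add ~d, ~d.
                ○ open, literals {a=false, b=true, c=false, d=false}.
      branch 1.2 (add ~b, ~b):
        ((((~~a | c) | b) | a) -> ((~d -> d) <-> c)): β-rule — branch into ~(((~~a | c) | b) | a)  //  ((~d -> d) <-> c).
          branch 1.2.1 (add ~(((~~a | c) | b) | a)):
            ~(((~~a | c) | b) | a): α-rule — add ~((~~a | c) | b), ~a.
            ~((~~a | c) | b): α-rule — add ~(~~a | c), ~b.
            ~(~~a | c): α-rule — add ~~~a, ~c.
            ~~~a: drop double negation, giving ~a.
            ○ open, literals {a=false, b=false, c=false}.
          branch 1.2.2 (add ((~d -> d) <-> c)):
            ((~d -> d) <-> c): β-rule — branch into (~d -> d), c  //  ~(~d -> d), ~c.
              branch 1.2.2.1 (add (~d -> d), c):
                (~d -> d): β-rule — branch into ~~d  //  d.
                  branch 1.2.2.1.1 (add ~~d):
                    ○ open, literals {a=false, b=false, c=true, d=true}.
                  branch 1.2.2.1.2 (add d):
                    ○ open, literals {a=false, b=false, c=true, d=true}.
              branch 1.2.2.2 (add ~(~d -> d), ~c):
                ~(~d -> d): α-rule — add ~d, ~d.
                ○ open, literals {a=false, b=false, c=false, d=false}.
  branch 2 (add ~(b <-> b), ~((((~~a | c) | b) | a) -> ((~d -> d) <-> c))):
    ~((((~~a | c) | b) | a) -> ((~d -> d) <-> c)): α-rule — add (((~~a | c) | b) | a), ~((~d -> d) <-> c).
    ~(b <-> b): β-rule — branch into b, ~b  //  ~b, b.
      branch 2.1 (add b, ~b):
        × closes — contains both b and ~b.
      branch 2.2 (add ~b, b):
        × closes — contains both b and ~b.
3 branches closed, 7 open.
Each open branch fixes some atoms; the unmentioned ones are free. Counting distinct full assignments: branch {a=false, b=true, c=true, d=true} (none free) contributes 1 new; branch {a=false, b=true, c=true, d=true} (none free) contributes 0 new; branch {a=false, b=true, c=false, d=false} (none free) contributes 1 new; branch {a=false, b=false, c=false} (d) contributes 2 new; branch {a=false, b=false, c=true, d=true} (none free) contributes 1 new; branch {a=false, b=false, c=true, d=true} (none free) contributes 0 new; branch {a=false, b=false, c=false, d=false} (none free) contributes 0 new. Total: 5.

5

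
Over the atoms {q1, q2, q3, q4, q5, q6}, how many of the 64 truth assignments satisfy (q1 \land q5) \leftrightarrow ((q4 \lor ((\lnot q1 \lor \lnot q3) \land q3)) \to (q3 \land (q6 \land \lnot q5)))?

Initial set: {((q1 \land q5) \leftrightarrow ((q4 \lor ((\lnot q1 \lor \lnot q3) \land q3)) \to (q3 \land (q6 \land \lnot q5))))}.
((q1 \land q5) \leftrightarrow ((q4 \lor ((\lnot q1 \lor \lnot q3) \land q3)) \to (q3 \land (q6 \land \lnot q5)))): β-rule — branch into (q1 \land q5), ((q4 \lor ((\lnot q1 \lor \lnot q3) \land q3)) \to (q3 \land (q6 \land \lnot q5)))  //  \lnot (q1 \land q5), \lnot ((q4 \lor ((\lnot q1 \lor \lnot q3) \land q3)) \to (q3 \land (q6 \land \lnot q5))).
  branch 1 (add (q1 \land q5), ((q4 \lor ((\lnot q1 \lor \lnot q3) \land q3)) \to (q3 \land (q6 \land \lnot q5)))):
    (q1 \land q5): α-rule — add q1, q5.
    ((q4 \lor ((\lnot q1 \lor \lnot q3) \land q3)) \to (q3 \land (q6 \land \lnot q5))): β-rule — branch into \lnot (q4 \lor ((\lnot q1 \lor \lnot q3) \land q3))  //  (q3 \land (q6 \land \lnot q5)).
      branch 1.1 (add \lnot (q4 \lor ((\lnot q1 \lor \lnot q3) \land q3))):
        \lnot (q4 \lor ((\lnot q1 \lor \lnot q3) \land q3)): α-rule — add \lnot q4, \lnot ((\lnot q1 \lor \lnot q3) \land q3).
        \lnot ((\lnot q1 \lor \lnot q3) \land q3): β-rule — branch into \lnot (\lnot q1 \lor \lnot q3)  //  \lnot q3.
          branch 1.1.1 (add \lnot (\lnot q1 \lor \lnot q3)):
            \lnot (\lnot q1 \lor \lnot q3): α-rule — add \lnot \lnot q1, \lnot \lnot q3.
            ○ open, literals {q1=T, q3=T, q4=F, q5=T}.
          branch 1.1.2 (add \lnot q3):
            ○ open, literals {q1=T, q3=F, q4=F, q5=T}.
      branch 1.2 (add (q3 \land (q6 \land \lnot q5))):
        (q3 \land (q6 \land \lnot q5)): α-rule — add q3, (q6 \land \lnot q5).
        (q6 \land \lnot q5): α-rule — add q6, \lnot q5.
        × closes — contains both q5 and \lnot q5.
  branch 2 (add \lnot (q1 \land q5), \lnot ((q4 \lor ((\lnot q1 \lor \lnot q3) \land q3)) \to (q3 \land (q6 \land \lnot q5)))):
    \lnot ((q4 \lor ((\lnot q1 \lor \lnot q3) \land q3)) \to (q3 \land (q6 \land \lnot q5))): α-rule — add (q4 \lor ((\lnot q1 \lor \lnot q3) \land q3)), \lnot (q3 \land (q6 \land \lnot q5)).
    \lnot (q1 \land q5): β-rule — branch into \lnot q1  //  \lnot q5.
      branch 2.1 (add \lnot q1):
        (q4 \lor ((\lnot q1 \lor \lnot q3) \land q3)): β-rule — branch into q4  //  ((\lnot q1 \lor \lnot q3) \land q3).
          branch 2.1.1 (add q4):
            \lnot (q3 \land (q6 \land \lnot q5)): β-rule — branch into \lnot q3  //  \lnot (q6 \land \lnot q5).
              branch 2.1.1.1 (add \lnot q3):
                ○ open, literals {q1=F, q3=F, q4=T}.
              branch 2.1.1.2 (add \lnot (q6 \land \lnot q5)):
                \lnot (q6 \land \lnot q5): β-rule — branch into \lnot q6  //  \lnot \lnot q5.
                  branch 2.1.1.2.1 (add \lnot q6):
                    ○ open, literals {q1=F, q4=T, q6=F}.
                  branch 2.1.1.2.2 (add \lnot \lnot q5):
                    ○ open, literals {q1=F, q4=T, q5=T}.
          branch 2.1.2 (add ((\lnot q1 \lor \lnot q3) \land q3)):
            ((\lnot q1 \lor \lnot q3) \land q3): α-rule — add (\lnot q1 \lor \lnot q3), q3.
            \lnot (q3 \land (q6 \land \lnot q5)): β-rule — branch into \lnot q3  //  \lnot (q6 \land \lnot q5).
              branch 2.1.2.1 (add \lnot q3):
                × closes — contains both q3 and \lnot q3.
              branch 2.1.2.2 (add \lnot (q6 \land \lnot q5)):
                (\lnot q1 \lor \lnot q3): β-rule — branch into \lnot q1  //  \lnot q3.
                  branch 2.1.2.2.1 (add \lnot q1):
                    \lnot (q6 \land \lnot q5): β-rule — branch into \lnot q6  //  \lnot \lnot q5.
                      branch 2.1.2.2.1.1 (add \lnot q6):
                        ○ open, literals {q1=F, q3=T, q6=F}.
                      branch 2.1.2.2.1.2 (add \lnot \lnot q5):
                        ○ open, literals {q1=F, q3=T, q5=T}.
                  branch 2.1.2.2.2 (add \lnot q3):
                    × closes — contains both q3 and \lnot q3.
      branch 2.2 (add \lnot q5):
        (q4 \lor ((\lnot q1 \lor \lnot q3) \land q3)): β-rule — branch into q4  //  ((\lnot q1 \lor \lnot q3) \land q3).
          branch 2.2.1 (add q4):
            \lnot (q3 \land (q6 \land \lnot q5)): β-rule — branch into \lnot q3  //  \lnot (q6 \land \lnot q5).
              branch 2.2.1.1 (add \lnot q3):
                ○ open, literals {q3=F, q4=T, q5=F}.
              branch 2.2.1.2 (add \lnot (q6 \land \lnot q5)):
                \lnot (q6 \land \lnot q5): β-rule — branch into \lnot q6  //  \lnot \lnot q5.
                  branch 2.2.1.2.1 (add \lnot q6):
                    ○ open, literals {q4=T, q5=F, q6=F}.
                  branch 2.2.1.2.2 (add \lnot \lnot q5):
                    × closes — contains both q5 and \lnot q5.
          branch 2.2.2 (add ((\lnot q1 \lor \lnot q3) \land q3)):
            ((\lnot q1 \lor \lnot q3) \land q3): α-rule — add (\lnot q1 \lor \lnot q3), q3.
            \lnot (q3 \land (q6 \land \lnot q5)): β-rule — branch into \lnot q3  //  \lnot (q6 \land \lnot q5).
              branch 2.2.2.1 (add \lnot q3):
                × closes — contains both q3 and \lnot q3.
              branch 2.2.2.2 (add \lnot (q6 \land \lnot q5)):
                (\lnot q1 \lor \lnot q3): β-rule — branch into \lnot q1  //  \lnot q3.
                  branch 2.2.2.2.1 (add \lnot q1):
                    \lnot (q6 \land \lnot q5): β-rule — branch into \lnot q6  //  \lnot \lnot q5.
                      branch 2.2.2.2.1.1 (add \lnot q6):
                        ○ open, literals {q1=F, q3=T, q5=F, q6=F}.
                      branch 2.2.2.2.1.2 (add \lnot \lnot q5):
                        × closes — contains both q5 and \lnot q5.
                  branch 2.2.2.2.2 (add \lnot q3):
                    × closes — contains both q3 and \lnot q3.
7 branches closed, 10 open.
Each open branch fixes some atoms; the unmentioned ones are free. Counting distinct full assignments: branch {q1=T, q3=T, q4=F, q5=T} (q2, q6) contributes 4 new; branch {q1=T, q3=F, q4=F, q5=T} (q2, q6) contributes 4 new; branch {q1=F, q3=F, q4=T} (q2, q5, q6) contributes 8 new; branch {q1=F, q4=T, q6=F} (q2, q3, q5) contributes 4 new; branch {q1=F, q4=T, q5=T} (q2, q3, q6) contributes 2 new; branch {q1=F, q3=T, q6=F} (q2, q4, q5) contributes 4 new; branch {q1=F, q3=T, q5=T} (q2, q4, q6) contributes 2 new; branch {q3=F, q4=T, q5=F} (q1, q2, q6) contributes 4 new; branch {q4=T, q5=F, q6=F} (q1, q2, q3) contributes 2 new; branch {q1=F, q3=T, q5=F, q6=F} (q2, q4) contributes 0 new. Total: 34.

34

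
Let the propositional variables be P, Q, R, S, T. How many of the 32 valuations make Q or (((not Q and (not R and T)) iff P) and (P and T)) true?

Initial set: {(Q or (((not Q and (not R and T)) iff P) and (P and T)))}.
(Q or (((not Q and (not R and T)) iff P) and (P and T))): β-rule — branch into Q  //  (((not Q and (not R and T)) iff P) and (P and T)).
  branch 1 (add Q):
    ○ open, literals {Q=1}.
  branch 2 (add (((not Q and (not R and T)) iff P) and (P and T))):
    (((not Q and (not R and T)) iff P) and (P and T)): α-rule — add ((not Q and (not R and T)) iff P), (P and T).
    (P and T): α-rule — add P, T.
    ((not Q and (not R and T)) iff P): β-rule — branch into (not Q and (not R and T)), P  //  not (not Q and (not R and T)), not P.
      branch 2.1 (add (not Q and (not R and T)), P):
        (not Q and (not R and T)): α-rule — add not Q, (not R and T).
        (not R and T): α-rule — add not R, T.
        ○ open, literals {P=1, Q=0, R=0, T=1}.
      branch 2.2 (add not (not Q and (not R and T)), not P):
        × closes — contains both P and not P.
1 branch closed, 2 open.
Each open branch fixes some atoms; the unmentioned ones are free. Counting distinct full assignments: branch {Q=1} (P, R, S, T) contributes 16 new; branch {P=1, Q=0, R=0, T=1} (S) contributes 2 new. Total: 18.

18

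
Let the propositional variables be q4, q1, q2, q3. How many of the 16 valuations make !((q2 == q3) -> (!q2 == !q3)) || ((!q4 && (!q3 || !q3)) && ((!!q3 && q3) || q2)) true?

Initial set: {(!((q2 == q3) -> (!q2 == !q3)) || ((!q4 && (!q3 || !q3)) && ((!!q3 && q3) || q2)))}.
(!((q2 == q3) -> (!q2 == !q3)) || ((!q4 && (!q3 || !q3)) && ((!!q3 && q3) || q2))): β-rule — branch into !((q2 == q3) -> (!q2 == !q3))  //  ((!q4 && (!q3 || !q3)) && ((!!q3 && q3) || q2)).
  branch 1 (add !((q2 == q3) -> (!q2 == !q3))):
    !((q2 == q3) -> (!q2 == !q3)): α-rule — add (q2 == q3), !(!q2 == !q3).
    (q2 == q3): β-rule — branch into q2, q3  //  !q2, !q3.
      branch 1.1 (add q2, q3):
        !(!q2 == !q3): β-rule — branch into !q2, !!q3  //  !!q2, !q3.
          branch 1.1.1 (add !q2, !!q3):
            × closes — contains both q2 and !q2.
          branch 1.1.2 (add !!q2, !q3):
            × closes — contains both q3 and !q3.
      branch 1.2 (add !q2, !q3):
        !(!q2 == !q3): β-rule — branch into !q2, !!q3  //  !!q2, !q3.
          branch 1.2.1 (add !q2, !!q3):
            × closes — contains both q3 and !q3.
          branch 1.2.2 (add !!q2, !q3):
            × closes — contains both q2 and !q2.
  branch 2 (add ((!q4 && (!q3 || !q3)) && ((!!q3 && q3) || q2))):
    ((!q4 && (!q3 || !q3)) && ((!!q3 && q3) || q2)): α-rule — add (!q4 && (!q3 || !q3)), ((!!q3 && q3) || q2).
    (!q4 && (!q3 || !q3)): α-rule — add !q4, (!q3 || !q3).
    ((!!q3 && q3) || q2): β-rule — branch into (!!q3 && q3)  //  q2.
      branch 2.1 (add (!!q3 && q3)):
        (!!q3 && q3): α-rule — add !!q3, q3.
        !!q3: drop double negation, giving q3.
        (!q3 || !q3): β-rule — branch into !q3  //  !q3.
          branch 2.1.1 (add !q3):
            × closes — contains both q3 and !q3.
          branch 2.1.2 (add !q3):
            × closes — contains both q3 and !q3.
      branch 2.2 (add q2):
        (!q3 || !q3): β-rule — branch into !q3  //  !q3.
          branch 2.2.1 (add !q3):
            ○ open, literals {q2=1, q3=0, q4=0}.
          branch 2.2.2 (add !q3):
            ○ open, literals {q2=1, q3=0, q4=0}.
6 branches closed, 2 open.
Each open branch fixes some atoms; the unmentioned ones are free. Counting distinct full assignments: branch {q2=1, q3=0, q4=0} (q1) contributes 2 new; branch {q2=1, q3=0, q4=0} (q1) contributes 0 new. Total: 2.

2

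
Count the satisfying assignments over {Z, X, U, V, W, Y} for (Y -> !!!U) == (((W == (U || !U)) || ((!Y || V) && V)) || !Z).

44

Initial set: {((Y -> !!!U) == (((W == (U || !U)) || ((!Y || V) && V)) || !Z))}.
((Y -> !!!U) == (((W == (U || !U)) || ((!Y || V) && V)) || !Z)): β-rule — branch into (Y -> !!!U), (((W == (U || !U)) || ((!Y || V) && V)) || !Z)  //  !(Y -> !!!U), !(((W == (U || !U)) || ((!Y || V) && V)) || !Z).
  branch 1 (add (Y -> !!!U), (((W == (U || !U)) || ((!Y || V) && V)) || !Z)):
    (Y -> !!!U): β-rule — branch into !Y  //  !!!U.
      branch 1.1 (add !Y):
        (((W == (U || !U)) || ((!Y || V) && V)) || !Z): β-rule — branch into ((W == (U || !U)) || ((!Y || V) && V))  //  !Z.
          branch 1.1.1 (add ((W == (U || !U)) || ((!Y || V) && V))):
            ((W == (U || !U)) || ((!Y || V) && V)): β-rule — branch into (W == (U || !U))  //  ((!Y || V) && V).
              branch 1.1.1.1 (add (W == (U || !U))):
                (W == (U || !U)): β-rule — branch into W, (U || !U)  //  !W, !(U || !U).
                  branch 1.1.1.1.1 (add W, (U || !U)):
                    (U || !U): β-rule — branch into U  //  !U.
                      branch 1.1.1.1.1.1 (add U):
                        ○ open, literals {U=1, W=1, Y=0}.
                      branch 1.1.1.1.1.2 (add !U):
                        ○ open, literals {U=0, W=1, Y=0}.
                  branch 1.1.1.1.2 (add !W, !(U || !U)):
                    !(U || !U): α-rule — add !U, !!U.
                    × closes — contains both U and !U.
              branch 1.1.1.2 (add ((!Y || V) && V)):
                ((!Y || V) && V): α-rule — add (!Y || V), V.
                (!Y || V): β-rule — branch into !Y  //  V.
                  branch 1.1.1.2.1 (add !Y):
                    ○ open, literals {V=1, Y=0}.
                  branch 1.1.1.2.2 (add V):
                    ○ open, literals {V=1, Y=0}.
          branch 1.1.2 (add !Z):
            ○ open, literals {Y=0, Z=0}.
      branch 1.2 (add !!!U):
        !!!U: drop double negation, giving !U.
        (((W == (U || !U)) || ((!Y || V) && V)) || !Z): β-rule — branch into ((W == (U || !U)) || ((!Y || V) && V))  //  !Z.
          branch 1.2.1 (add ((W == (U || !U)) || ((!Y || V) && V))):
            ((W == (U || !U)) || ((!Y || V) && V)): β-rule — branch into (W == (U || !U))  //  ((!Y || V) && V).
              branch 1.2.1.1 (add (W == (U || !U))):
                (W == (U || !U)): β-rule — branch into W, (U || !U)  //  !W, !(U || !U).
                  branch 1.2.1.1.1 (add W, (U || !U)):
                    (U || !U): β-rule — branch into U  //  !U.
                      branch 1.2.1.1.1.1 (add U):
                        × closes — contains both U and !U.
                      branch 1.2.1.1.1.2 (add !U):
                        ○ open, literals {U=0, W=1}.
                  branch 1.2.1.1.2 (add !W, !(U || !U)):
                    !(U || !U): α-rule — add !U, !!U.
                    × closes — contains both U and !U.
              branch 1.2.1.2 (add ((!Y || V) && V)):
                ((!Y || V) && V): α-rule — add (!Y || V), V.
                (!Y || V): β-rule — branch into !Y  //  V.
                  branch 1.2.1.2.1 (add !Y):
                    ○ open, literals {U=0, V=1, Y=0}.
                  branch 1.2.1.2.2 (add V):
                    ○ open, literals {U=0, V=1}.
          branch 1.2.2 (add !Z):
            ○ open, literals {U=0, Z=0}.
  branch 2 (add !(Y -> !!!U), !(((W == (U || !U)) || ((!Y || V) && V)) || !Z)):
    !(Y -> !!!U): α-rule — add Y, !!!!U.
    !(((W == (U || !U)) || ((!Y || V) && V)) || !Z): α-rule — add !((W == (U || !U)) || ((!Y || V) && V)), !!Z.
    !!!!U: drop double negation, giving !!U.
    !((W == (U || !U)) || ((!Y || V) && V)): α-rule — add !(W == (U || !U)), !((!Y || V) && V).
    !(W == (U || !U)): β-rule — branch into W, !(U || !U)  //  !W, (U || !U).
      branch 2.1 (add W, !(U || !U)):
        !(U || !U): α-rule — add !U, !!U.
        × closes — contains both U and !U.
      branch 2.2 (add !W, (U || !U)):
        !((!Y || V) && V): β-rule — branch into !(!Y || V)  //  !V.
          branch 2.2.1 (add !(!Y || V)):
            !(!Y || V): α-rule — add !!Y, !V.
            (U || !U): β-rule — branch into U  //  !U.
              branch 2.2.1.1 (add U):
                ○ open, literals {U=1, V=0, W=0, Y=1, Z=1}.
              branch 2.2.1.2 (add !U):
                × closes — contains both U and !U.
          branch 2.2.2 (add !V):
            (U || !U): β-rule — branch into U  //  !U.
              branch 2.2.2.1 (add U):
                ○ open, literals {U=1, V=0, W=0, Y=1, Z=1}.
              branch 2.2.2.2 (add !U):
                × closes — contains both U and !U.
6 branches closed, 11 open.
Each open branch fixes some atoms; the unmentioned ones are free. Counting distinct full assignments: branch {U=1, W=1, Y=0} (Z, X, V) contributes 8 new; branch {U=0, W=1, Y=0} (Z, X, V) contributes 8 new; branch {V=1, Y=0} (Z, X, U, W) contributes 8 new; branch {V=1, Y=0} (Z, X, U, W) contributes 0 new; branch {Y=0, Z=0} (X, U, V, W) contributes 4 new; branch {U=0, W=1} (Z, X, V, Y) contributes 8 new; branch {U=0, V=1, Y=0} (Z, X, W) contributes 0 new; branch {U=0, V=1} (Z, X, W, Y) contributes 4 new; branch {U=0, Z=0} (X, V, W, Y) contributes 2 new; branch {U=1, V=0, W=0, Y=1, Z=1} (X) contributes 2 new; branch {U=1, V=0, W=0, Y=1, Z=1} (X) contributes 0 new. Total: 44.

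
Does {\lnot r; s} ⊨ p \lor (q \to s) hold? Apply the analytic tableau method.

Yes

Initial set: {T \lnot r; T s; F (p \lor (q \to s))}.
F (p \lor (q \to s)): α-rule — add F p, F (q \to s).
F (q \to s): α-rule — add T q, F s.
× closes — contains both s and \lnot s.
All 1 branch closes.
Every branch closed, so the premises entail the conclusion.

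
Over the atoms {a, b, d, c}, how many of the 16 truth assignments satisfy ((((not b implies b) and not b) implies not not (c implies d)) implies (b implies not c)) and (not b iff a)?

6

Initial set: {(((((not b implies b) and not b) implies not not (c implies d)) implies (b implies not c)) and (not b iff a))}.
(((((not b implies b) and not b) implies not not (c implies d)) implies (b implies not c)) and (not b iff a)): α-rule — add ((((not b implies b) and not b) implies not not (c implies d)) implies (b implies not c)), (not b iff a).
((((not b implies b) and not b) implies not not (c implies d)) implies (b implies not c)): β-rule — branch into not (((not b implies b) and not b) implies not not (c implies d))  //  (b implies not c).
  branch 1 (add not (((not b implies b) and not b) implies not not (c implies d))):
    not (((not b implies b) and not b) implies not not (c implies d)): α-rule — add ((not b implies b) and not b), not not not (c implies d).
    ((not b implies b) and not b): α-rule — add (not b implies b), not b.
    not not not (c implies d): drop double negation, giving not (c implies d).
    not (c implies d): α-rule — add c, not d.
    (not b iff a): β-rule — branch into not b, a  //  not not b, not a.
      branch 1.1 (add not b, a):
        (not b implies b): β-rule — branch into not not b  //  b.
          branch 1.1.1 (add not not b):
            × closes — contains both b and not b.
          branch 1.1.2 (add b):
            × closes — contains both b and not b.
      branch 1.2 (add not not b, not a):
        × closes — contains both b and not b.
  branch 2 (add (b implies not c)):
    (not b iff a): β-rule — branch into not b, a  //  not not b, not a.
      branch 2.1 (add not b, a):
        (b implies not c): β-rule — branch into not b  //  not c.
          branch 2.1.1 (add not b):
            ○ open, literals {a=true, b=false}.
          branch 2.1.2 (add not c):
            ○ open, literals {a=true, b=false, c=false}.
      branch 2.2 (add not not b, not a):
        (b implies not c): β-rule — branch into not b  //  not c.
          branch 2.2.1 (add not b):
            × closes — contains both b and not b.
          branch 2.2.2 (add not c):
            ○ open, literals {a=false, b=true, c=false}.
4 branches closed, 3 open.
Each open branch fixes some atoms; the unmentioned ones are free. Counting distinct full assignments: branch {a=true, b=false} (d, c) contributes 4 new; branch {a=true, b=false, c=false} (d) contributes 0 new; branch {a=false, b=true, c=false} (d) contributes 2 new. Total: 6.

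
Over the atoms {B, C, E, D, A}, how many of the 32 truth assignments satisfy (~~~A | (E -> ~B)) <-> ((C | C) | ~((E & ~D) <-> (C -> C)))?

26

Initial set: {((~~~A | (E -> ~B)) <-> ((C | C) | ~((E & ~D) <-> (C -> C))))}.
((~~~A | (E -> ~B)) <-> ((C | C) | ~((E & ~D) <-> (C -> C)))): β-rule — branch into (~~~A | (E -> ~B)), ((C | C) | ~((E & ~D) <-> (C -> C)))  //  ~(~~~A | (E -> ~B)), ~((C | C) | ~((E & ~D) <-> (C -> C))).
  branch 1 (add (~~~A | (E -> ~B)), ((C | C) | ~((E & ~D) <-> (C -> C)))):
    (~~~A | (E -> ~B)): β-rule — branch into ~~~A  //  (E -> ~B).
      branch 1.1 (add ~~~A):
        ~~~A: drop double negation, giving ~A.
        ((C | C) | ~((E & ~D) <-> (C -> C))): β-rule — branch into (C | C)  //  ~((E & ~D) <-> (C -> C)).
          branch 1.1.1 (add (C | C)):
            (C | C): β-rule — branch into C  //  C.
              branch 1.1.1.1 (add C):
                ○ open, literals {A=0, C=1}.
              branch 1.1.1.2 (add C):
                ○ open, literals {A=0, C=1}.
          branch 1.1.2 (add ~((E & ~D) <-> (C -> C))):
            ~((E & ~D) <-> (C -> C)): β-rule — branch into (E & ~D), ~(C -> C)  //  ~(E & ~D), (C -> C).
              branch 1.1.2.1 (add (E & ~D), ~(C -> C)):
                (E & ~D): α-rule — add E, ~D.
                ~(C -> C): α-rule — add C, ~C.
                × closes — contains both C and ~C.
              branch 1.1.2.2 (add ~(E & ~D), (C -> C)):
                ~(E & ~D): β-rule — branch into ~E  //  ~~D.
                  branch 1.1.2.2.1 (add ~E):
                    (C -> C): β-rule — branch into ~C  //  C.
                      branch 1.1.2.2.1.1 (add ~C):
                        ○ open, literals {A=0, C=0, E=0}.
                      branch 1.1.2.2.1.2 (add C):
                        ○ open, literals {A=0, C=1, E=0}.
                  branch 1.1.2.2.2 (add ~~D):
                    (C -> C): β-rule — branch into ~C  //  C.
                      branch 1.1.2.2.2.1 (add ~C):
                        ○ open, literals {A=0, C=0, D=1}.
                      branch 1.1.2.2.2.2 (add C):
                        ○ open, literals {A=0, C=1, D=1}.
      branch 1.2 (add (E -> ~B)):
        ((C | C) | ~((E & ~D) <-> (C -> C))): β-rule — branch into (C | C)  //  ~((E & ~D) <-> (C -> C)).
          branch 1.2.1 (add (C | C)):
            (E -> ~B): β-rule — branch into ~E  //  ~B.
              branch 1.2.1.1 (add ~E):
                (C | C): β-rule — branch into C  //  C.
                  branch 1.2.1.1.1 (add C):
                    ○ open, literals {C=1, E=0}.
                  branch 1.2.1.1.2 (add C):
                    ○ open, literals {C=1, E=0}.
              branch 1.2.1.2 (add ~B):
                (C | C): β-rule — branch into C  //  C.
                  branch 1.2.1.2.1 (add C):
                    ○ open, literals {B=0, C=1}.
                  branch 1.2.1.2.2 (add C):
                    ○ open, literals {B=0, C=1}.
          branch 1.2.2 (add ~((E & ~D) <-> (C -> C))):
            (E -> ~B): β-rule — branch into ~E  //  ~B.
              branch 1.2.2.1 (add ~E):
                ~((E & ~D) <-> (C -> C)): β-rule — branch into (E & ~D), ~(C -> C)  //  ~(E & ~D), (C -> C).
                  branch 1.2.2.1.1 (add (E & ~D), ~(C -> C)):
                    (E & ~D): α-rule — add E, ~D.
                    × closes — contains both E and ~E.
                  branch 1.2.2.1.2 (add ~(E & ~D), (C -> C)):
                    ~(E & ~D): β-rule — branch into ~E  //  ~~D.
                      branch 1.2.2.1.2.1 (add ~E):
                        (C -> C): β-rule — branch into ~C  //  C.
                          branch 1.2.2.1.2.1.1 (add ~C):
                            ○ open, literals {C=0, E=0}.
                          branch 1.2.2.1.2.1.2 (add C):
                            ○ open, literals {C=1, E=0}.
                      branch 1.2.2.1.2.2 (add ~~D):
                        (C -> C): β-rule — branch into ~C  //  C.
                          branch 1.2.2.1.2.2.1 (add ~C):
                            ○ open, literals {C=0, D=1, E=0}.
                          branch 1.2.2.1.2.2.2 (add C):
                            ○ open, literals {C=1, D=1, E=0}.
              branch 1.2.2.2 (add ~B):
                ~((E & ~D) <-> (C -> C)): β-rule — branch into (E & ~D), ~(C -> C)  //  ~(E & ~D), (C -> C).
                  branch 1.2.2.2.1 (add (E & ~D), ~(C -> C)):
                    (E & ~D): α-rule — add E, ~D.
                    ~(C -> C): α-rule — add C, ~C.
                    × closes — contains both C and ~C.
                  branch 1.2.2.2.2 (add ~(E & ~D), (C -> C)):
                    ~(E & ~D): β-rule — branch into ~E  //  ~~D.
                      branch 1.2.2.2.2.1 (add ~E):
                        (C -> C): β-rule — branch into ~C  //  C.
                          branch 1.2.2.2.2.1.1 (add ~C):
                            ○ open, literals {B=0, C=0, E=0}.
                          branch 1.2.2.2.2.1.2 (add C):
                            ○ open, literals {B=0, C=1, E=0}.
                      branch 1.2.2.2.2.2 (add ~~D):
                        (C -> C): β-rule — branch into ~C  //  C.
                          branch 1.2.2.2.2.2.1 (add ~C):
                            ○ open, literals {B=0, C=0, D=1}.
                          branch 1.2.2.2.2.2.2 (add C):
                            ○ open, literals {B=0, C=1, D=1}.
  branch 2 (add ~(~~~A | (E -> ~B)), ~((C | C) | ~((E & ~D) <-> (C -> C)))):
    ~(~~~A | (E -> ~B)): α-rule — add ~~~~A, ~(E -> ~B).
    ~((C | C) | ~((E & ~D) <-> (C -> C))): α-rule — add ~(C | C), ~~((E & ~D) <-> (C -> C)).
    ~~~~A: drop double negation, giving ~~A.
    ~(E -> ~B): α-rule — add E, ~~B.
    ~(C | C): α-rule — add ~C, ~C.
    ~~((E & ~D) <-> (C -> C)): β-rule — branch into (E & ~D), (C -> C)  //  ~(E & ~D), ~(C -> C).
      branch 2.1 (add (E & ~D), (C -> C)):
        (E & ~D): α-rule — add E, ~D.
        (C -> C): β-rule — branch into ~C  //  C.
          branch 2.1.1 (add ~C):
            ○ open, literals {A=1, B=1, C=0, D=0, E=1}.
          branch 2.1.2 (add C):
            × closes — contains both C and ~C.
      branch 2.2 (add ~(E & ~D), ~(C -> C)):
        ~(C -> C): α-rule — add C, ~C.
        × closes — contains both C and ~C.
5 branches closed, 19 open.
Each open branch fixes some atoms; the unmentioned ones are free. Counting distinct full assignments: branch {A=0, C=1} (B, E, D) contributes 8 new; branch {A=0, C=1} (B, E, D) contributes 0 new; branch {A=0, C=0, E=0} (B, D) contributes 4 new; branch {A=0, C=1, E=0} (B, D) contributes 0 new; branch {A=0, C=0, D=1} (B, E) contributes 2 new; branch {A=0, C=1, D=1} (B, E) contributes 0 new; branch {C=1, E=0} (B, D, A) contributes 4 new; branch {C=1, E=0} (B, D, A) contributes 0 new; branch {B=0, C=1} (E, D, A) contributes 2 new; branch {B=0, C=1} (E, D, A) contributes 0 new; branch {C=0, E=0} (B, D, A) contributes 4 new; branch {C=1, E=0} (B, D, A) contributes 0 new; branch {C=0, D=1, E=0} (B, A) contributes 0 new; branch {C=1, D=1, E=0} (B, A) contributes 0 new; branch {B=0, C=0, E=0} (D, A) contributes 0 new; branch {B=0, C=1, E=0} (D, A) contributes 0 new; branch {B=0, C=0, D=1} (E, A) contributes 1 new; branch {B=0, C=1, D=1} (E, A) contributes 0 new; branch {A=1, B=1, C=0, D=0, E=1} (none free) contributes 1 new. Total: 26.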